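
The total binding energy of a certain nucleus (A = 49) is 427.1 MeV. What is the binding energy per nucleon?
B.E./A = 427.1/49 = 8.716 MeV/nucleon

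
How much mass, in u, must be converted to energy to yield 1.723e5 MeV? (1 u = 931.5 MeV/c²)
m = E/c² = 185 u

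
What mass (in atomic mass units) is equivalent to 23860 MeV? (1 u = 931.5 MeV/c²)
m = E/c² = 25.61 u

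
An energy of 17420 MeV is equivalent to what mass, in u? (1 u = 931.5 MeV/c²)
m = E/c² = 18.7 u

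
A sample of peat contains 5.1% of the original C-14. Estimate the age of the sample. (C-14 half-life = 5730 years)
Age = t½ × log₂(1/ratio) = 24600 years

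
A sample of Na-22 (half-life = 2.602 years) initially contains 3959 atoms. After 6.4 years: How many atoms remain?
N = N₀(1/2)^(t/t½) = 719.7 atoms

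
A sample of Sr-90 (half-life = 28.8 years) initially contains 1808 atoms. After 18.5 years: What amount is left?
N = N₀(1/2)^(t/t½) = 1158 atoms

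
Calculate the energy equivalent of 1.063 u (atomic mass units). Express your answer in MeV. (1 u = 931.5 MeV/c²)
E = mc² = 990.2 MeV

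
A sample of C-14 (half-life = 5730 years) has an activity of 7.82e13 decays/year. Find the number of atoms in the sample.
N = A/λ = 6.465e17 atoms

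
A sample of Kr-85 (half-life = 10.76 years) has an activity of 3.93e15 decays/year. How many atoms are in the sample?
N = A/λ = 6.101e16 atoms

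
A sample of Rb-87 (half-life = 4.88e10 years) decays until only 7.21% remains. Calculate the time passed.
t = t½ × log₂(N₀/N) = 1.851e11 years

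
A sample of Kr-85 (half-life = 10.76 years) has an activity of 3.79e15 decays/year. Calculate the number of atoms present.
N = A/λ = 5.883e16 atoms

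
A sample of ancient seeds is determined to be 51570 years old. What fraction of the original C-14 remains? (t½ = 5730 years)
N/N₀ = (1/2)^(t/t½) = 0.001953 = 0.195%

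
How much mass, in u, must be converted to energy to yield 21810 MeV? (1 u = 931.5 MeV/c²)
m = E/c² = 23.41 u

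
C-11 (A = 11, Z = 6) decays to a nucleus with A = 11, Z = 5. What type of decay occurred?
ΔA = 0, ΔZ = -1 ⇒ beta-plus decay (β⁺) or electron capture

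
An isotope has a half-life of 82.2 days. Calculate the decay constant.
λ = ln(2)/t½ = 0.008432 day⁻¹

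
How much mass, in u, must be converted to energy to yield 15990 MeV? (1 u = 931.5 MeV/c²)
m = E/c² = 17.17 u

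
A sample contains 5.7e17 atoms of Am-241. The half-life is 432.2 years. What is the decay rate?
A = λN = 9.141e14 decays/year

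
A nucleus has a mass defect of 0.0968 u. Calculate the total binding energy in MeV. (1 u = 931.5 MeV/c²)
B.E. = Δm × 931.5 = 90.17 MeV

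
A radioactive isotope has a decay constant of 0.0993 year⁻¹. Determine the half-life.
t½ = ln(2)/λ = 6.98 years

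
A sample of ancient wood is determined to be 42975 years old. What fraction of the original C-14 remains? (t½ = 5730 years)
N/N₀ = (1/2)^(t/t½) = 0.005524 = 0.552%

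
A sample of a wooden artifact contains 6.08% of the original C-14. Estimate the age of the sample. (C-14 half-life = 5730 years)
Age = t½ × log₂(1/ratio) = 23150 years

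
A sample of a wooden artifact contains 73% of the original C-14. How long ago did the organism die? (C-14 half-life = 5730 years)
Age = t½ × log₂(1/ratio) = 2602 years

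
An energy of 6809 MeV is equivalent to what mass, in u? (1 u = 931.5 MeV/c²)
m = E/c² = 7.31 u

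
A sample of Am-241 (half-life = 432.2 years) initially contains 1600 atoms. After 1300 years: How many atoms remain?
N = N₀(1/2)^(t/t½) = 198.9 atoms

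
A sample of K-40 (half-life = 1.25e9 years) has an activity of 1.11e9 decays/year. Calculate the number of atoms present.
N = A/λ = 2.002e18 atoms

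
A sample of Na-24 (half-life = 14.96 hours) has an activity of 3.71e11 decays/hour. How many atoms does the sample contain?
N = A/λ = 8.007e12 atoms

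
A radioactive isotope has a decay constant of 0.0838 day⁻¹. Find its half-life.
t½ = ln(2)/λ = 8.271 days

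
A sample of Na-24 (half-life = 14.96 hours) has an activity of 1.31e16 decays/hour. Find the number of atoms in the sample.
N = A/λ = 2.827e17 atoms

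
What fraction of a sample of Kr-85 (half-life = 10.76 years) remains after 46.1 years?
N/N₀ = (1/2)^(t/t½) = 0.05132 = 5.13%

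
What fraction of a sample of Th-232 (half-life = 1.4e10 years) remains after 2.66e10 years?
N/N₀ = (1/2)^(t/t½) = 0.2679 = 26.8%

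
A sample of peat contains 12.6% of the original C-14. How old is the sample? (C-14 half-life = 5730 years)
Age = t½ × log₂(1/ratio) = 17120 years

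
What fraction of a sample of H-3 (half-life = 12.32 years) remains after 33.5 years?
N/N₀ = (1/2)^(t/t½) = 0.1519 = 15.2%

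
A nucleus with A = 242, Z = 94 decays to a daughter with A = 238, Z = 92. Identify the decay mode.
ΔA = -4, ΔZ = -2 ⇒ alpha decay (α)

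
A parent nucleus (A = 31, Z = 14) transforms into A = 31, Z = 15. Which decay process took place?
ΔA = 0, ΔZ = +1 ⇒ beta-minus decay (β⁻)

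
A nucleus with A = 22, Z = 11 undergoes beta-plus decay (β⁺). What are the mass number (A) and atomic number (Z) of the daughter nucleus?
Daughter: A = 22, Z = 10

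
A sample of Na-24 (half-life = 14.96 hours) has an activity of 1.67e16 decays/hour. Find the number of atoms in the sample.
N = A/λ = 3.604e17 atoms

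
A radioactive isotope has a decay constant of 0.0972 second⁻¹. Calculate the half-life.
t½ = ln(2)/λ = 7.131 seconds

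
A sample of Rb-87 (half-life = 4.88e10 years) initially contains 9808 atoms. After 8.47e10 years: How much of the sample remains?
N = N₀(1/2)^(t/t½) = 2945 atoms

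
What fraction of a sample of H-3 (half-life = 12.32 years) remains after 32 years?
N/N₀ = (1/2)^(t/t½) = 0.1652 = 16.5%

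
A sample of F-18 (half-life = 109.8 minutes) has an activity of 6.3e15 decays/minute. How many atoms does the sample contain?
N = A/λ = 9.98e17 atoms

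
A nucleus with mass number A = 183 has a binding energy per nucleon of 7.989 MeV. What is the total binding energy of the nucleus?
B.E. = 7.989 × 183 = 1462 MeV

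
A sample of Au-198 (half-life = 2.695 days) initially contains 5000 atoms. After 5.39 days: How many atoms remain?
N = N₀(1/2)^(t/t½) = 1250 atoms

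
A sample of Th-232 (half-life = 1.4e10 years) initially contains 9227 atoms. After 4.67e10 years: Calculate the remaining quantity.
N = N₀(1/2)^(t/t½) = 913.9 atoms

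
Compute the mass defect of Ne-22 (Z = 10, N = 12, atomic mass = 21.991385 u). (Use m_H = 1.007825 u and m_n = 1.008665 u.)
Δm = Z·m_H + N·m_n − M = 0.1908 u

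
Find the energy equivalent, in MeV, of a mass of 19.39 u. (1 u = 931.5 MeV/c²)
E = mc² = 18060 MeV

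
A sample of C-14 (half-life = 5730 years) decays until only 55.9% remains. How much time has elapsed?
t = t½ × log₂(N₀/N) = 4808 years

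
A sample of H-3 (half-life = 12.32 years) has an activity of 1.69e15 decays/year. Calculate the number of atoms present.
N = A/λ = 3.004e16 atoms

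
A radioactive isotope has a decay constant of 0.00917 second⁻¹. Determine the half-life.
t½ = ln(2)/λ = 75.59 seconds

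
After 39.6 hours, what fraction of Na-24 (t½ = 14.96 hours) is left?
N/N₀ = (1/2)^(t/t½) = 0.1596 = 16%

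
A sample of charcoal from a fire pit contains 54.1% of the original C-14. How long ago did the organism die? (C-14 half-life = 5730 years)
Age = t½ × log₂(1/ratio) = 5078 years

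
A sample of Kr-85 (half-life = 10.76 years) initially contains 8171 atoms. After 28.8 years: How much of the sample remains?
N = N₀(1/2)^(t/t½) = 1278 atoms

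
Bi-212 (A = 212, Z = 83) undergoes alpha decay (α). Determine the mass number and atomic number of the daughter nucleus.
Daughter: A = 208, Z = 81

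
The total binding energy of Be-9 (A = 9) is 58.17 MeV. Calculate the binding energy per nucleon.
B.E./A = 58.17/9 = 6.463 MeV/nucleon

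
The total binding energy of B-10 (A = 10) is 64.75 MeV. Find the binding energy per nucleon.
B.E./A = 64.75/10 = 6.475 MeV/nucleon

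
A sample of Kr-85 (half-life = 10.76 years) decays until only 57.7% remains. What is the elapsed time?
t = t½ × log₂(N₀/N) = 8.537 years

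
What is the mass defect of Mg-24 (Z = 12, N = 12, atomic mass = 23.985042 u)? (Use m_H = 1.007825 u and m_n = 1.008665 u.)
Δm = Z·m_H + N·m_n − M = 0.2128 u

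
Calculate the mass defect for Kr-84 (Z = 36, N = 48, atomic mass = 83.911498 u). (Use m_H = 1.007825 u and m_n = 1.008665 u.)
Δm = Z·m_H + N·m_n − M = 0.7861 u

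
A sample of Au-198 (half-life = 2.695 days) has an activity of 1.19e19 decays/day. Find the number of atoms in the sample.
N = A/λ = 4.627e19 atoms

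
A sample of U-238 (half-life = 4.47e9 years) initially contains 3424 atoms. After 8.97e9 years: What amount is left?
N = N₀(1/2)^(t/t½) = 852 atoms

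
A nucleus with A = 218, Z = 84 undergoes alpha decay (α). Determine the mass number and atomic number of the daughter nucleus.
Daughter: A = 214, Z = 82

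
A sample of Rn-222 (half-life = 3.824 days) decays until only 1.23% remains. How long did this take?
t = t½ × log₂(N₀/N) = 24.26 days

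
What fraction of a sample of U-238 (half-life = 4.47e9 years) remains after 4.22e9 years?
N/N₀ = (1/2)^(t/t½) = 0.5198 = 52%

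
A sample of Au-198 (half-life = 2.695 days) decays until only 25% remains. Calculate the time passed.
t = t½ × log₂(N₀/N) = 5.39 days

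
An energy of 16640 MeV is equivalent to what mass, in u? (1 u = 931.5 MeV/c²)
m = E/c² = 17.86 u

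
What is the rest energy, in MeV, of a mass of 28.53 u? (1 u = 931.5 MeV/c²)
E = mc² = 26580 MeV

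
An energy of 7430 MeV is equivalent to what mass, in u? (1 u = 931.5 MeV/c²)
m = E/c² = 7.976 u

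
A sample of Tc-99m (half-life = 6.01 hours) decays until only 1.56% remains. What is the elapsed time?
t = t½ × log₂(N₀/N) = 36.07 hours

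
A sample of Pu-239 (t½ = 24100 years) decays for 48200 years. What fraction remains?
N/N₀ = (1/2)^(t/t½) = 0.25 = 25%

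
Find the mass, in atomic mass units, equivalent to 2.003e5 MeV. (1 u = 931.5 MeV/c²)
m = E/c² = 215 u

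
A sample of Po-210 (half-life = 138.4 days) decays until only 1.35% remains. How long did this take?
t = t½ × log₂(N₀/N) = 859.6 days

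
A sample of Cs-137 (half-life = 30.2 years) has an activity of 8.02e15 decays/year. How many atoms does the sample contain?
N = A/λ = 3.494e17 atoms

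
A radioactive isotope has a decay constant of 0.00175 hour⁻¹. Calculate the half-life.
t½ = ln(2)/λ = 396.1 hours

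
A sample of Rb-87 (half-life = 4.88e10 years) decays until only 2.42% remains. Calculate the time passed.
t = t½ × log₂(N₀/N) = 2.62e11 years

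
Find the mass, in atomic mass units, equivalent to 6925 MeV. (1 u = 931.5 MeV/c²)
m = E/c² = 7.434 u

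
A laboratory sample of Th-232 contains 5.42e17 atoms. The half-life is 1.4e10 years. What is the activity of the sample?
A = λN = 2.683e7 decays/year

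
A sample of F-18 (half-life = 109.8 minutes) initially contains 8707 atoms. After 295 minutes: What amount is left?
N = N₀(1/2)^(t/t½) = 1352 atoms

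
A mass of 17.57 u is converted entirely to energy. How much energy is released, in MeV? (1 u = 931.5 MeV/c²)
E = mc² = 16370 MeV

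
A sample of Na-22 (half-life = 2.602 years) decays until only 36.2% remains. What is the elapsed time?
t = t½ × log₂(N₀/N) = 3.814 years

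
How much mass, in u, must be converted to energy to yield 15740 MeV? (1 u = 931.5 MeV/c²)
m = E/c² = 16.9 u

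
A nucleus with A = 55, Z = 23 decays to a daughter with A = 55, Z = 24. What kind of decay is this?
ΔA = 0, ΔZ = +1 ⇒ beta-minus decay (β⁻)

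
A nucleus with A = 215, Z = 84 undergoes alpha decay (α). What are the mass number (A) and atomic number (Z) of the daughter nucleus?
Daughter: A = 211, Z = 82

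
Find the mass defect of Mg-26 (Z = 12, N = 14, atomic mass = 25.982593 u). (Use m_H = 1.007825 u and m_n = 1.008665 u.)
Δm = Z·m_H + N·m_n − M = 0.2326 u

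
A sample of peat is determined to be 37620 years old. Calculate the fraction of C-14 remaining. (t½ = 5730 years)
N/N₀ = (1/2)^(t/t½) = 0.01056 = 1.06%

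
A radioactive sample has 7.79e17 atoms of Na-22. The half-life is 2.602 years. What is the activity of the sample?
A = λN = 2.075e17 decays/year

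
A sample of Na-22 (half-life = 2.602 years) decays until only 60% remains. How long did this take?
t = t½ × log₂(N₀/N) = 1.918 years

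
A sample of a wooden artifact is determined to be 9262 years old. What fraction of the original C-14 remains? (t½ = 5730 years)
N/N₀ = (1/2)^(t/t½) = 0.3261 = 32.6%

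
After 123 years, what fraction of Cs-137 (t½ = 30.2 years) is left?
N/N₀ = (1/2)^(t/t½) = 0.05942 = 5.94%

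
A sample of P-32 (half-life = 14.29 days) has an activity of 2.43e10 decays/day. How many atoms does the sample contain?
N = A/λ = 5.01e11 atoms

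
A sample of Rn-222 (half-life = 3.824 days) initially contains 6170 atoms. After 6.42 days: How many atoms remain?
N = N₀(1/2)^(t/t½) = 1927 atoms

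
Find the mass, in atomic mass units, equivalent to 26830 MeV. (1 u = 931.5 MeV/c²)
m = E/c² = 28.8 u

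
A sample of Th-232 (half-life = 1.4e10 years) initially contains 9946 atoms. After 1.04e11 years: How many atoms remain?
N = N₀(1/2)^(t/t½) = 57.73 atoms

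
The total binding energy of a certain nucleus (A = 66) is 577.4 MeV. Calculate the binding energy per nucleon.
B.E./A = 577.4/66 = 8.748 MeV/nucleon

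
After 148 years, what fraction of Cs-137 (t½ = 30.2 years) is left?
N/N₀ = (1/2)^(t/t½) = 0.03348 = 3.35%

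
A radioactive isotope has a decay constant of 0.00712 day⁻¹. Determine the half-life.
t½ = ln(2)/λ = 97.35 days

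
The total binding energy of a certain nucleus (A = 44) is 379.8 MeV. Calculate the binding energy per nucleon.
B.E./A = 379.8/44 = 8.632 MeV/nucleon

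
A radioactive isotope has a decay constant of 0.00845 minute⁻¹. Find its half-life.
t½ = ln(2)/λ = 82.03 minutes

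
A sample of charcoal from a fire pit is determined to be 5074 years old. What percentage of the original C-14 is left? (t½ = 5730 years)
N/N₀ = (1/2)^(t/t½) = 0.5413 = 54.1%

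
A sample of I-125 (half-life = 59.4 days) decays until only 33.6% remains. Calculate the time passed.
t = t½ × log₂(N₀/N) = 93.46 days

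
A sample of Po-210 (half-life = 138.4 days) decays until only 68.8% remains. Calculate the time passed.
t = t½ × log₂(N₀/N) = 74.67 days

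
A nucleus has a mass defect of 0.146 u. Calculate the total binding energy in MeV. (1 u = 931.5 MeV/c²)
B.E. = Δm × 931.5 = 136 MeV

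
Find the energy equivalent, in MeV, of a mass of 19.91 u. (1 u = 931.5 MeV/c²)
E = mc² = 18550 MeV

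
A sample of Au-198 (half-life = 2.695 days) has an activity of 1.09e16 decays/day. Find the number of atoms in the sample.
N = A/λ = 4.238e16 atoms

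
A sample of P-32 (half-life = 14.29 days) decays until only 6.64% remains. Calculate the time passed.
t = t½ × log₂(N₀/N) = 55.91 days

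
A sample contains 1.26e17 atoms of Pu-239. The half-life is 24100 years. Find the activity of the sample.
A = λN = 3.624e12 decays/year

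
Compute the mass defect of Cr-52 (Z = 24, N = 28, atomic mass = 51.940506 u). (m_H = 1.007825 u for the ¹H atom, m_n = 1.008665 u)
Δm = Z·m_H + N·m_n − M = 0.4899 u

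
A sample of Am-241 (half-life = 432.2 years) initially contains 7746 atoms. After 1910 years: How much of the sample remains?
N = N₀(1/2)^(t/t½) = 362 atoms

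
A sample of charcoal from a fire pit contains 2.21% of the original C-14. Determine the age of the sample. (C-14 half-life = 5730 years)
Age = t½ × log₂(1/ratio) = 31510 years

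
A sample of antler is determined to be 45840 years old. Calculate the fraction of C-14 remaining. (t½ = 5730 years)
N/N₀ = (1/2)^(t/t½) = 0.003906 = 0.391%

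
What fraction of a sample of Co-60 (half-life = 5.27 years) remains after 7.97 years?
N/N₀ = (1/2)^(t/t½) = 0.3505 = 35.1%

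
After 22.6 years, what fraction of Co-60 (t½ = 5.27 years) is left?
N/N₀ = (1/2)^(t/t½) = 0.05117 = 5.12%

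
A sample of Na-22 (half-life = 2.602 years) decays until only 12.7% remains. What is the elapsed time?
t = t½ × log₂(N₀/N) = 7.746 years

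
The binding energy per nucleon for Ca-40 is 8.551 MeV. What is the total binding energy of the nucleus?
B.E. = 8.551 × 40 = 342 MeV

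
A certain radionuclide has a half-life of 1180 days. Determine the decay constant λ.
λ = ln(2)/t½ = 5.874e-4 day⁻¹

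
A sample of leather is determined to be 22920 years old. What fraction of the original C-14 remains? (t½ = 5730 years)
N/N₀ = (1/2)^(t/t½) = 0.0625 = 6.25%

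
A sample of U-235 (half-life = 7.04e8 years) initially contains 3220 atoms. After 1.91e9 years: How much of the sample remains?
N = N₀(1/2)^(t/t½) = 491.1 atoms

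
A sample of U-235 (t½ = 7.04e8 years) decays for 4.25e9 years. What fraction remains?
N/N₀ = (1/2)^(t/t½) = 0.01523 = 1.52%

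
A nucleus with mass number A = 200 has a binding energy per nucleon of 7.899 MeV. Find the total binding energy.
B.E. = 7.899 × 200 = 1580 MeV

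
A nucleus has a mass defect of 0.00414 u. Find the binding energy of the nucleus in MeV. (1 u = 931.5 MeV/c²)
B.E. = Δm × 931.5 = 3.856 MeV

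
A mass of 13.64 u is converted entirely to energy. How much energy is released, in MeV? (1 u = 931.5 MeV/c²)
E = mc² = 12710 MeV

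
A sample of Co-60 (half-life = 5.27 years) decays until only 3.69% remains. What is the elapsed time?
t = t½ × log₂(N₀/N) = 25.09 years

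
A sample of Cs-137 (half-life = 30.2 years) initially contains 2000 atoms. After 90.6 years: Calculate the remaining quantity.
N = N₀(1/2)^(t/t½) = 250 atoms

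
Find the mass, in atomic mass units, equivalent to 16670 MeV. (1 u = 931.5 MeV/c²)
m = E/c² = 17.9 u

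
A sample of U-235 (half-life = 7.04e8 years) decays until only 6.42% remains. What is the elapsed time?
t = t½ × log₂(N₀/N) = 2.789e9 years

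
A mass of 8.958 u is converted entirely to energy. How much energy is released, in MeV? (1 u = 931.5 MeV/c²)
E = mc² = 8344 MeV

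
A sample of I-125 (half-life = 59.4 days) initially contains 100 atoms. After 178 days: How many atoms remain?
N = N₀(1/2)^(t/t½) = 12.53 atoms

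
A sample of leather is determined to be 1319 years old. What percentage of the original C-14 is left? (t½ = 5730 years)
N/N₀ = (1/2)^(t/t½) = 0.8525 = 85.3%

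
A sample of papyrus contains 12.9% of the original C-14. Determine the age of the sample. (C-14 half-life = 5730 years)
Age = t½ × log₂(1/ratio) = 16930 years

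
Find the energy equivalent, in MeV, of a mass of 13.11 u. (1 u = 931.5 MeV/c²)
E = mc² = 12210 MeV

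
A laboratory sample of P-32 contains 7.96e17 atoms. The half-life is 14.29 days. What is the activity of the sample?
A = λN = 3.861e16 decays/day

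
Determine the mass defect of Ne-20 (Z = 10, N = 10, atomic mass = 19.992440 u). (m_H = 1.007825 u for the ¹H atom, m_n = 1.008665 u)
Δm = Z·m_H + N·m_n − M = 0.1725 u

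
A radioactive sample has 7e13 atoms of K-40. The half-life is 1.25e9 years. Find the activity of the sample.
A = λN = 38820 decays/year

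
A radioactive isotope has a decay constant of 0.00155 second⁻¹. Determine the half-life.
t½ = ln(2)/λ = 447.2 seconds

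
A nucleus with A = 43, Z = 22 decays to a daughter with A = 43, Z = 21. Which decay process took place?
ΔA = 0, ΔZ = -1 ⇒ beta-plus decay (β⁺) or electron capture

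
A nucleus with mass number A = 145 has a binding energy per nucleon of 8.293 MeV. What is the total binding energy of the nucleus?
B.E. = 8.293 × 145 = 1202 MeV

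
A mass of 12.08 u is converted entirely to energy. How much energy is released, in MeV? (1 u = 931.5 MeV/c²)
E = mc² = 11250 MeV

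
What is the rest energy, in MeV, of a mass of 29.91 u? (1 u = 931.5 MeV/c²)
E = mc² = 27860 MeV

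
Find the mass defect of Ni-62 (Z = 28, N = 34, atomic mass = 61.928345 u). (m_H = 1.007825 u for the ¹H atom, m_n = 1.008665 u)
Δm = Z·m_H + N·m_n − M = 0.5854 u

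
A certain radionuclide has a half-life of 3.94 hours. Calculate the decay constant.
λ = ln(2)/t½ = 0.1759 hour⁻¹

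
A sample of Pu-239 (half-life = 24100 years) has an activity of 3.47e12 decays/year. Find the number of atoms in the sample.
N = A/λ = 1.206e17 atoms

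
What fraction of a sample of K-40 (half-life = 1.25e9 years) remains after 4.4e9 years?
N/N₀ = (1/2)^(t/t½) = 0.08717 = 8.72%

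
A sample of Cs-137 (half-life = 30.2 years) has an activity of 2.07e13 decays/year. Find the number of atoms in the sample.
N = A/λ = 9.019e14 atoms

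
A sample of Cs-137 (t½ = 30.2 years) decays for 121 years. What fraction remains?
N/N₀ = (1/2)^(t/t½) = 0.06221 = 6.22%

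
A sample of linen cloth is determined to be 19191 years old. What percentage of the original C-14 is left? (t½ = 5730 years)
N/N₀ = (1/2)^(t/t½) = 0.09813 = 9.81%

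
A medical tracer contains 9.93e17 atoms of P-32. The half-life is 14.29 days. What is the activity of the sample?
A = λN = 4.817e16 decays/day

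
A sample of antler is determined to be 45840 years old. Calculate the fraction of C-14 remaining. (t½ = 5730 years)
N/N₀ = (1/2)^(t/t½) = 0.003906 = 0.391%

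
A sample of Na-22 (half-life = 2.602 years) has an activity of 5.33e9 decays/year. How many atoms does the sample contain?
N = A/λ = 2.001e10 atoms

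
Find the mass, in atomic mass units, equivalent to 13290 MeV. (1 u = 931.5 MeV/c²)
m = E/c² = 14.27 u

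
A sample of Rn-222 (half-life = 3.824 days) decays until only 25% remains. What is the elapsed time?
t = t½ × log₂(N₀/N) = 7.648 days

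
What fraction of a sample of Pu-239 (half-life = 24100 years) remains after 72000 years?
N/N₀ = (1/2)^(t/t½) = 0.1261 = 12.6%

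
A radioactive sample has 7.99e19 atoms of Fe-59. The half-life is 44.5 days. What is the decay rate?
A = λN = 1.245e18 decays/day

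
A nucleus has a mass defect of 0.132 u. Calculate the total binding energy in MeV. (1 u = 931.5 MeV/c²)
B.E. = Δm × 931.5 = 123 MeV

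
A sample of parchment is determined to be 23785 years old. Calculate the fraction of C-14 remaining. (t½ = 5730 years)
N/N₀ = (1/2)^(t/t½) = 0.05629 = 5.63%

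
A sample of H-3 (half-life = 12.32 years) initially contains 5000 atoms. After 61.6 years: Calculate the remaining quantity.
N = N₀(1/2)^(t/t½) = 156.2 atoms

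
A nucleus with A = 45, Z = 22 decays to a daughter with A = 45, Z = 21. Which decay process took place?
ΔA = 0, ΔZ = -1 ⇒ beta-plus decay (β⁺) or electron capture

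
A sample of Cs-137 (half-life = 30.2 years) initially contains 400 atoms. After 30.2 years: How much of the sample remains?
N = N₀(1/2)^(t/t½) = 200 atoms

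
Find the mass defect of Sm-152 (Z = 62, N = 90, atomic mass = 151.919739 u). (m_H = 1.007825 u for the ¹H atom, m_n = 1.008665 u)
Δm = Z·m_H + N·m_n − M = 1.345 u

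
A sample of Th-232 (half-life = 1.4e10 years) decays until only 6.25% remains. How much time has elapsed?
t = t½ × log₂(N₀/N) = 5.6e10 years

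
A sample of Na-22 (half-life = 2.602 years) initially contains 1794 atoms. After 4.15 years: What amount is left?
N = N₀(1/2)^(t/t½) = 593.9 atoms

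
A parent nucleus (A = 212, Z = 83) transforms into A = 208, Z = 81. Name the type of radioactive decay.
ΔA = -4, ΔZ = -2 ⇒ alpha decay (α)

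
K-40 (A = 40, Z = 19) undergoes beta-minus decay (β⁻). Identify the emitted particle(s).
β⁻: electron (e⁻) + antineutrino (ν̄ₑ)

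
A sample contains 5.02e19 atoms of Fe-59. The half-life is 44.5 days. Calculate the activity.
A = λN = 7.819e17 decays/day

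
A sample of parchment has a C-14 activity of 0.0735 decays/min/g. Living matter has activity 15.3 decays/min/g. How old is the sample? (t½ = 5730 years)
Age = t½ × log₂(A₀/A) = 44130 years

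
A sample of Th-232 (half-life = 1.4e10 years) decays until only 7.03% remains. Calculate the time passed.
t = t½ × log₂(N₀/N) = 5.362e10 years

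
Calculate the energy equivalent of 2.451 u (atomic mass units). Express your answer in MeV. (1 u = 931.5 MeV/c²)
E = mc² = 2283 MeV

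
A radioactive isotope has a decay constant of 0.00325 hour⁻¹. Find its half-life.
t½ = ln(2)/λ = 213.3 hours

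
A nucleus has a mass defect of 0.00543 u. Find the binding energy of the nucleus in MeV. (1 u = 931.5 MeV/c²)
B.E. = Δm × 931.5 = 5.058 MeV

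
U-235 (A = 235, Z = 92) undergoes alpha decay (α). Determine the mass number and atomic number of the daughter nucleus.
Daughter: A = 231, Z = 90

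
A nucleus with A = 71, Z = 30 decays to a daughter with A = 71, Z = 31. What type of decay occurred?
ΔA = 0, ΔZ = +1 ⇒ beta-minus decay (β⁻)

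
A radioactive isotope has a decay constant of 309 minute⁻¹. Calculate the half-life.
t½ = ln(2)/λ = 0.002243 minutes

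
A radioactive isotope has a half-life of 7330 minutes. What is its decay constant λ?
λ = ln(2)/t½ = 9.456e-5 minute⁻¹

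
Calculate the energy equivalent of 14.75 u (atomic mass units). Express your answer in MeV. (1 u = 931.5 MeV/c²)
E = mc² = 13740 MeV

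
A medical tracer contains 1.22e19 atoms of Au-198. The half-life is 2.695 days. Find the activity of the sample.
A = λN = 3.138e18 decays/day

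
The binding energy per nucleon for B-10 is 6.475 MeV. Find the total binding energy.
B.E. = 6.475 × 10 = 64.75 MeV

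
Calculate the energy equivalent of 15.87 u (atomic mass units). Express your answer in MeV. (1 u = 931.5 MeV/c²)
E = mc² = 14780 MeV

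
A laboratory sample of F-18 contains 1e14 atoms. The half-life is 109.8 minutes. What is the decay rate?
A = λN = 6.313e11 decays/minute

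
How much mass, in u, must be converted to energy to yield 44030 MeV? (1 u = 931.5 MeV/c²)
m = E/c² = 47.27 u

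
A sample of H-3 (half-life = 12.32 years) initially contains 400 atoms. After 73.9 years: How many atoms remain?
N = N₀(1/2)^(t/t½) = 6.257 atoms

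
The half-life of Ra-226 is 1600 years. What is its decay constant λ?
λ = ln(2)/t½ = 4.332e-4 year⁻¹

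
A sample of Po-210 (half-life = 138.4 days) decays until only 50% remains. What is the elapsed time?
t = t½ × log₂(N₀/N) = 138.4 days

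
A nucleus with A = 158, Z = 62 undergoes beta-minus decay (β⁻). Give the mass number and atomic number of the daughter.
Daughter: A = 158, Z = 63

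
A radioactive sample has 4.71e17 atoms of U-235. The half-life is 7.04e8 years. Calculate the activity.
A = λN = 4.637e8 decays/year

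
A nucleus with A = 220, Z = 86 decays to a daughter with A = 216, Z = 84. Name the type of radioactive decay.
ΔA = -4, ΔZ = -2 ⇒ alpha decay (α)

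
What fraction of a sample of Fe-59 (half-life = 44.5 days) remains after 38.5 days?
N/N₀ = (1/2)^(t/t½) = 0.549 = 54.9%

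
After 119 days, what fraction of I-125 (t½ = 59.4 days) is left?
N/N₀ = (1/2)^(t/t½) = 0.2494 = 24.9%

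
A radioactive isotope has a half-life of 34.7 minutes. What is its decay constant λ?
λ = ln(2)/t½ = 0.01998 minute⁻¹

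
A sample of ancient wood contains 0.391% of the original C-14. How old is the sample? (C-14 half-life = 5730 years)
Age = t½ × log₂(1/ratio) = 45830 years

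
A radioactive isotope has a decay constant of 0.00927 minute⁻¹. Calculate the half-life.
t½ = ln(2)/λ = 74.77 minutes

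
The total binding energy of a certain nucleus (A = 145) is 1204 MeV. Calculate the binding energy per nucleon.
B.E./A = 1204/145 = 8.303 MeV/nucleon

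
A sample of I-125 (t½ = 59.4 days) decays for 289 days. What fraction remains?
N/N₀ = (1/2)^(t/t½) = 0.03431 = 3.43%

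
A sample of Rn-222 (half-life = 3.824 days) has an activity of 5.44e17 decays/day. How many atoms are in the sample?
N = A/λ = 3.001e18 atoms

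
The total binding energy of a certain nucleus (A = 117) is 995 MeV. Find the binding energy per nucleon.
B.E./A = 995/117 = 8.504 MeV/nucleon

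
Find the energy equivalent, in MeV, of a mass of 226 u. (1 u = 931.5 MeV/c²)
E = mc² = 2.105e5 MeV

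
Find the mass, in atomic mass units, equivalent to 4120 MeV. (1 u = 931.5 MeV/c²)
m = E/c² = 4.423 u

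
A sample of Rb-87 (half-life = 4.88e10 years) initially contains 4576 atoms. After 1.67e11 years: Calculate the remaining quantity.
N = N₀(1/2)^(t/t½) = 426.9 atoms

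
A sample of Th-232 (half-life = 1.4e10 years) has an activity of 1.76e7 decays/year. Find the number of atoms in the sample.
N = A/λ = 3.555e17 atoms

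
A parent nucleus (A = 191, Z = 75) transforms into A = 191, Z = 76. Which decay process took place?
ΔA = 0, ΔZ = +1 ⇒ beta-minus decay (β⁻)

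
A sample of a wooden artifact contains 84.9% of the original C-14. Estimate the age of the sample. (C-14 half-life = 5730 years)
Age = t½ × log₂(1/ratio) = 1353 years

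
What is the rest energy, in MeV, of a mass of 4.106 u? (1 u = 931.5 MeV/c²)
E = mc² = 3825 MeV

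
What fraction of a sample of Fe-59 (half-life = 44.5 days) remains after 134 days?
N/N₀ = (1/2)^(t/t½) = 0.124 = 12.4%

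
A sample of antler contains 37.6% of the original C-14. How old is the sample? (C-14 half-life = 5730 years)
Age = t½ × log₂(1/ratio) = 8086 years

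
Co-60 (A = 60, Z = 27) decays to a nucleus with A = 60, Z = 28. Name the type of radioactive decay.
ΔA = 0, ΔZ = +1 ⇒ beta-minus decay (β⁻)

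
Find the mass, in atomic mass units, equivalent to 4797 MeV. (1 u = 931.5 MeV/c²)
m = E/c² = 5.15 u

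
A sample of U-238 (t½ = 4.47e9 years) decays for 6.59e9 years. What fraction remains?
N/N₀ = (1/2)^(t/t½) = 0.3599 = 36%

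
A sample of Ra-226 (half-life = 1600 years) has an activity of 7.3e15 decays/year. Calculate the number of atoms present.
N = A/λ = 1.685e19 atoms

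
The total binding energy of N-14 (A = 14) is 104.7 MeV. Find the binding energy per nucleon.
B.E./A = 104.7/14 = 7.479 MeV/nucleon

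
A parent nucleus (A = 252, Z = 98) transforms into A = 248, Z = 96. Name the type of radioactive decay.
ΔA = -4, ΔZ = -2 ⇒ alpha decay (α)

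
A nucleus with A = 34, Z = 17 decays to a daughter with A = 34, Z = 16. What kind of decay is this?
ΔA = 0, ΔZ = -1 ⇒ beta-plus decay (β⁺) or electron capture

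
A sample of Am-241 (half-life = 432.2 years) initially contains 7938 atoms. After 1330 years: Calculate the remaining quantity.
N = N₀(1/2)^(t/t½) = 940.5 atoms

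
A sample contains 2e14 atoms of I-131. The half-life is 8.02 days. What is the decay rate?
A = λN = 1.729e13 decays/day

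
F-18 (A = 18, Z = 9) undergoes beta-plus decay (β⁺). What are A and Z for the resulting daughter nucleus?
Daughter: A = 18, Z = 8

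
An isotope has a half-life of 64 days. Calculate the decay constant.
λ = ln(2)/t½ = 0.01083 day⁻¹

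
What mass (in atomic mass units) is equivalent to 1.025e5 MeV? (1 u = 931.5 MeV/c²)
m = E/c² = 110 u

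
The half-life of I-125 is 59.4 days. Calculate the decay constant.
λ = ln(2)/t½ = 0.01167 day⁻¹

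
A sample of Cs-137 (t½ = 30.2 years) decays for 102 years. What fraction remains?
N/N₀ = (1/2)^(t/t½) = 0.09622 = 9.62%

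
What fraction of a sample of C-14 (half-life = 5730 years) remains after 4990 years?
N/N₀ = (1/2)^(t/t½) = 0.5468 = 54.7%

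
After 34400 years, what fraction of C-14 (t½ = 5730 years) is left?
N/N₀ = (1/2)^(t/t½) = 0.01559 = 1.56%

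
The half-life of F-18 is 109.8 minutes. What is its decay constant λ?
λ = ln(2)/t½ = 0.006313 minute⁻¹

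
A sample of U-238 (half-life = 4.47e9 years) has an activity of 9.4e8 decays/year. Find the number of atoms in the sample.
N = A/λ = 6.062e18 atoms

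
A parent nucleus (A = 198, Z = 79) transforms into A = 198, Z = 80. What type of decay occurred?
ΔA = 0, ΔZ = +1 ⇒ beta-minus decay (β⁻)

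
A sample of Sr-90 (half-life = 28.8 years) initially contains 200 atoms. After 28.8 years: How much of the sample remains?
N = N₀(1/2)^(t/t½) = 100 atoms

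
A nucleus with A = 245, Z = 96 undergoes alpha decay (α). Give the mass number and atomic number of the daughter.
Daughter: A = 241, Z = 94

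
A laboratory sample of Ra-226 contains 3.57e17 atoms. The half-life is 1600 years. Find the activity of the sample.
A = λN = 1.547e14 decays/year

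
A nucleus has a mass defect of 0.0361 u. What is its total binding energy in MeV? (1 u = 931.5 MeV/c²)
B.E. = Δm × 931.5 = 33.63 MeV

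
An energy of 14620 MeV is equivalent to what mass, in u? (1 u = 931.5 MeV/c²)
m = E/c² = 15.7 u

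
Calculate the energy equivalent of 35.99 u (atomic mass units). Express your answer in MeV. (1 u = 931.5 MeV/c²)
E = mc² = 33520 MeV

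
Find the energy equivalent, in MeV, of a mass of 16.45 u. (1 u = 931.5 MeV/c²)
E = mc² = 15320 MeV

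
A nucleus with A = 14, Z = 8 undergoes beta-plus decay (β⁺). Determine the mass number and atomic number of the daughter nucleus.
Daughter: A = 14, Z = 7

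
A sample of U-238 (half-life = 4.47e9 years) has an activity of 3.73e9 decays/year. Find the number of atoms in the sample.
N = A/λ = 2.405e19 atoms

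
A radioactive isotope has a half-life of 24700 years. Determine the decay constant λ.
λ = ln(2)/t½ = 2.806e-5 year⁻¹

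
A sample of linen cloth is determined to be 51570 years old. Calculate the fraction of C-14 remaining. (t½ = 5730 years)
N/N₀ = (1/2)^(t/t½) = 0.001953 = 0.195%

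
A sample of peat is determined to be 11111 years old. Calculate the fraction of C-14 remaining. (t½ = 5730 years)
N/N₀ = (1/2)^(t/t½) = 0.2608 = 26.1%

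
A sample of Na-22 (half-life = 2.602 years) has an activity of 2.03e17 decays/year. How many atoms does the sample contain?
N = A/λ = 7.62e17 atoms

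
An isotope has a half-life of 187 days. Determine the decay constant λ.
λ = ln(2)/t½ = 0.003707 day⁻¹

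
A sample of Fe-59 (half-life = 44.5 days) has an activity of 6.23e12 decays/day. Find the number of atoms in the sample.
N = A/λ = 4e14 atoms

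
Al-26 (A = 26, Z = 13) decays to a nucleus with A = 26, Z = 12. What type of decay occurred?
ΔA = 0, ΔZ = -1 ⇒ beta-plus decay (β⁺) or electron capture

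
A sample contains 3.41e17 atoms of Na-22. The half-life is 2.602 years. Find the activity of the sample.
A = λN = 9.084e16 decays/year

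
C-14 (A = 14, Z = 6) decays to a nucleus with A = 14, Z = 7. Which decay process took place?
ΔA = 0, ΔZ = +1 ⇒ beta-minus decay (β⁻)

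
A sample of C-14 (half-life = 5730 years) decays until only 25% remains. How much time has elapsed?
t = t½ × log₂(N₀/N) = 11460 years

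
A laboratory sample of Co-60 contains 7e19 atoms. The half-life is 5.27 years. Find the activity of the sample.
A = λN = 9.207e18 decays/year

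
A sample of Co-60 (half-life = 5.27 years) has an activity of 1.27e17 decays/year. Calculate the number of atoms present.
N = A/λ = 9.656e17 atoms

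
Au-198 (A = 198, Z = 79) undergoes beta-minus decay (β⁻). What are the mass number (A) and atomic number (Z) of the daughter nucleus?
Daughter: A = 198, Z = 80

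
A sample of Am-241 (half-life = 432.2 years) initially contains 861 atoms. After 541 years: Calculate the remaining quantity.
N = N₀(1/2)^(t/t½) = 361.6 atoms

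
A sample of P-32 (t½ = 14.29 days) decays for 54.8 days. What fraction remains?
N/N₀ = (1/2)^(t/t½) = 0.07008 = 7.01%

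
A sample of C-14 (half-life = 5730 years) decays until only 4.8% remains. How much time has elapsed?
t = t½ × log₂(N₀/N) = 25100 years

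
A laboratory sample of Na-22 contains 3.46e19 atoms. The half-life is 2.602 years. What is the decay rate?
A = λN = 9.217e18 decays/year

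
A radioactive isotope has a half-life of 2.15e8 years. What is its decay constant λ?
λ = ln(2)/t½ = 3.224e-9 year⁻¹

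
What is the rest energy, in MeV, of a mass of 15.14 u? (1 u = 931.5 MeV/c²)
E = mc² = 14100 MeV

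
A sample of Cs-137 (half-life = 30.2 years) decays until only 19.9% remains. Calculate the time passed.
t = t½ × log₂(N₀/N) = 70.34 years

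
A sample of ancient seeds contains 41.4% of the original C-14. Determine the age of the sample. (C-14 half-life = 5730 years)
Age = t½ × log₂(1/ratio) = 7290 years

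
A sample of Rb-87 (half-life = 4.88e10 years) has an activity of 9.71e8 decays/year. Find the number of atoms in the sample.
N = A/λ = 6.836e19 atoms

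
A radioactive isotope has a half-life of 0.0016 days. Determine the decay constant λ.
λ = ln(2)/t½ = 433.2 day⁻¹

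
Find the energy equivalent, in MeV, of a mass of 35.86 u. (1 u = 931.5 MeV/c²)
E = mc² = 33400 MeV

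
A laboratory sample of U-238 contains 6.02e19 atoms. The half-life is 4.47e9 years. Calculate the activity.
A = λN = 9.335e9 decays/year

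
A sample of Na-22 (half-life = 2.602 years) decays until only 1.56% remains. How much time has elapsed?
t = t½ × log₂(N₀/N) = 15.62 years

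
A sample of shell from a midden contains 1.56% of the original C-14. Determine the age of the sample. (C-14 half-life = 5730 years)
Age = t½ × log₂(1/ratio) = 34390 years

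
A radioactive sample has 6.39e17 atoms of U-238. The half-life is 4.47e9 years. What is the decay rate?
A = λN = 9.909e7 decays/year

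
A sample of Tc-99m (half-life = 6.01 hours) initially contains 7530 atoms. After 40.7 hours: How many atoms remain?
N = N₀(1/2)^(t/t½) = 68.9 atoms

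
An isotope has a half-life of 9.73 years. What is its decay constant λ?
λ = ln(2)/t½ = 0.07124 year⁻¹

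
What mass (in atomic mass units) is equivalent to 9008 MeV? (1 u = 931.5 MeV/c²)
m = E/c² = 9.67 u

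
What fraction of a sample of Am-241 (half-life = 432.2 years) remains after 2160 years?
N/N₀ = (1/2)^(t/t½) = 0.0313 = 3.13%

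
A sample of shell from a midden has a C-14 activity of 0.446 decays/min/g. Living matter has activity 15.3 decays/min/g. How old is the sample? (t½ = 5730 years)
Age = t½ × log₂(A₀/A) = 29220 years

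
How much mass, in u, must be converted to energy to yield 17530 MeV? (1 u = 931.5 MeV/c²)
m = E/c² = 18.82 u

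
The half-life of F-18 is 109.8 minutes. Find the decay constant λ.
λ = ln(2)/t½ = 0.006313 minute⁻¹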